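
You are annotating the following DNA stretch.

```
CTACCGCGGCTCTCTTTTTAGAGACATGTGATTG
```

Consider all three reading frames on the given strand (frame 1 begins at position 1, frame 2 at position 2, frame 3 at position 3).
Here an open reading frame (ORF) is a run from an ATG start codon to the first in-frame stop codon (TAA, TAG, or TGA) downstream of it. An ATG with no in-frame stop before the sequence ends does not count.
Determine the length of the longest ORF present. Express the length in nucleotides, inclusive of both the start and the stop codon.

Frame 1: CTA CCG CGG CTC TCT TTT TAG AGA CAT GTG ATT — no ATG→stop ORF.
Frame 2: TAC CGC GGC TCT CTT TTT AGA GAC ATG TGA TTG — ATG at 26, stop TGA at 29 → 6 nt.
Frame 3: ACC GCG GCT CTC TTT TTA GAG ACA TGT GAT — no ATG→stop ORF.
Longest: frame 2, positions 26–31, 6 nt = 2 codons = 1 aa. → 6 nucleotides.

6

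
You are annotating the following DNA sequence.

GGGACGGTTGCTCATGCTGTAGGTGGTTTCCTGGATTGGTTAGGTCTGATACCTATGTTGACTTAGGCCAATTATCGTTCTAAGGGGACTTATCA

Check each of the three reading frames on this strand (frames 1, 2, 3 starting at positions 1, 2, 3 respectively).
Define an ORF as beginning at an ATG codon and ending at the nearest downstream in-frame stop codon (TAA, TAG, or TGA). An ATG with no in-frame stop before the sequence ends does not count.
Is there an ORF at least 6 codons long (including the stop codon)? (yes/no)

Frame 1: GGG ACG GTT GCT CAT GCT GTA GGT GGT TTC CTG GAT TGG TTA GGT CTG ATA CCT ATG TTG ACT TAG GCC AAT TAT CGT TCT AAG GGG ACT TAT — ATG at 55, stop TAG at 64 → 12 nt.
Frame 2: GGA CGG TTG CTC ATG CTG TAG GTG GTT TCC TGG ATT GGT TAG GTC TGA TAC CTA TGT TGA CTT AGG CCA ATT ATC GTT CTA AGG GGA CTT ATC — ATG at 14, stop TAG at 20 → 9 nt.
Frame 3: GAC GGT TGC TCA TGC TGT AGG TGG TTT CCT GGA TTG GTT AGG TCT GAT ACC TAT GTT GAC TTA GGC CAA TTA TCG TTC TAA GGG GAC TTA TCA — no ATG→stop ORF.
Largest ORF found is 4 codons < 6, so no.

no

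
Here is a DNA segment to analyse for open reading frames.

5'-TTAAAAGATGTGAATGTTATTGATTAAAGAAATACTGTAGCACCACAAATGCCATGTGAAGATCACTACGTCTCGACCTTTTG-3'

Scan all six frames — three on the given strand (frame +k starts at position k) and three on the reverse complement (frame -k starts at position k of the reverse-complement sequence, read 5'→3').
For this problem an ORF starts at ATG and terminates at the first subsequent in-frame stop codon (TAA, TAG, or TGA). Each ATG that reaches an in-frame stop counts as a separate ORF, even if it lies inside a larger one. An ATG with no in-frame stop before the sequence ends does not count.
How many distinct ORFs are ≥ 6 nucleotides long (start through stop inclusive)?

4

Reverse complement (5'→3'): CAAAAGGTCGAGACGTAGTGATCTTCACATGGCATTTGTGGTGCTACAGTATTTCTTTAATCAATAACATTCACATCTTTTAA
Frame +1: TTA AAA GAT GTG AAT GTT ATT GAT TAA AGA AAT ACT GTA GCA CCA CAA ATG CCA TGT GAA GAT CAC TAC GTC TCG ACC TTT — no ATG→stop ORF.
Frame +2: TAA AAG ATG TGA ATG TTA TTG ATT AAA GAA ATA CTG TAG CAC CAC AAA TGC CAT GTG AAG ATC ACT ACG TCT CGA CCT TTT — ATG at 8, stop TGA at 11 → 6 nt; ATG at 14, stop TAG at 38 → 27 nt.
Frame +3: AAA AGA TGT GAA TGT TAT TGA TTA AAG AAA TAC TGT AGC ACC ACA AAT GCC ATG TGA AGA TCA CTA CGT CTC GAC CTT TTG — ATG at 54, stop TGA at 57 → 6 nt.
Frame -1: CAA AAG GTC GAG ACG TAG TGA TCT TCA CAT GGC ATT TGT GGT GCT ACA GTA TTT CTT TAA TCA ATA ACA TTC ACA TCT TTT — no ATG→stop ORF.
Frame -2: AAA AGG TCG AGA CGT AGT GAT CTT CAC ATG GCA TTT GTG GTG CTA CAG TAT TTC TTT AAT CAA TAA CAT TCA CAT CTT TTA — ATG at 29, stop TAA at 65 → 39 nt.
Frame -3: AAA GGT CGA GAC GTA GTG ATC TTC ACA TGG CAT TTG TGG TGC TAC AGT ATT TCT TTA ATC AAT AAC ATT CAC ATC TTT TAA — no ATG→stop ORF.
ORFs ≥ 6 nucleotides: frame +2 8–13 (6 nucleotides), frame +2 14–40 (27 nucleotides), frame +3 54–59 (6 nucleotides), frame -2 29–67 (39 nucleotides). Count = 4.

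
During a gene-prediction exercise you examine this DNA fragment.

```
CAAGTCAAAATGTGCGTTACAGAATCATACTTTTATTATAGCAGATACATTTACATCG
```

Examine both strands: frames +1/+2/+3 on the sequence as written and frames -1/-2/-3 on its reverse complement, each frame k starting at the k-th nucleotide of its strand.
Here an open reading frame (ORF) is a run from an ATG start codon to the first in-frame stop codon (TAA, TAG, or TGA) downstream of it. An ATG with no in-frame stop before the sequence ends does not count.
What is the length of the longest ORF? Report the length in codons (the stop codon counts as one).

Reverse complement (5'→3'): CGATGTAAATGTATCTGCTATAATAAAAGTATGATTCTGTAACGCACATTTTGACTTG
Frame +1: CAA GTC AAA ATG TGC GTT ACA GAA TCA TAC TTT TAT TAT AGC AGA TAC ATT TAC ATC — no ATG→stop ORF.
Frame +2: AAG TCA AAA TGT GCG TTA CAG AAT CAT ACT TTT ATT ATA GCA GAT ACA TTT ACA TCG — no ATG→stop ORF.
Frame +3: AGT CAA AAT GTG CGT TAC AGA ATC ATA CTT TTA TTA TAG CAG ATA CAT TTA CAT — no ATG→stop ORF.
Frame -1: CGA TGT AAA TGT ATC TGC TAT AAT AAA AGT ATG ATT CTG TAA CGC ACA TTT TGA CTT — ATG at 31, stop TAA at 40 → 12 nt.
Frame -2: GAT GTA AAT GTA TCT GCT ATA ATA AAA GTA TGA TTC TGT AAC GCA CAT TTT GAC TTG — no ATG→stop ORF.
Frame -3: ATG TAA ATG TAT CTG CTA TAA TAA AAG TAT GAT TCT GTA ACG CAC ATT TTG ACT — ATG at 3, stop TAA at 6 → 6 nt; ATG at 9, stop TAA at 21 → 15 nt.
Longest: frame -3, positions 9–23, 15 nt = 5 codons = 4 aa. → 5 codons.

5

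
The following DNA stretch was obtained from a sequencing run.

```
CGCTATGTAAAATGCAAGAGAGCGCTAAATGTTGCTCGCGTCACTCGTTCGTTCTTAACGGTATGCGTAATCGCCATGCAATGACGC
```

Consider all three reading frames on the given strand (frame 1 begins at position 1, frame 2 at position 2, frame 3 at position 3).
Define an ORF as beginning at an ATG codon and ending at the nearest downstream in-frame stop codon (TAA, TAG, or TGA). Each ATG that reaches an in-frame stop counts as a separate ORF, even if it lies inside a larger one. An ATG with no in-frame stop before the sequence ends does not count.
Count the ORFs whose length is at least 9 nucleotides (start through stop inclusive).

2

Frame 1: CGC TAT GTA AAA TGC AAG AGA GCG CTA AAT GTT GCT CGC GTC ACT CGT TCG TTC TTA ACG GTA TGC GTA ATC GCC ATG CAA TGA CGC — ATG at 76, stop TGA at 82 → 9 nt.
Frame 2: GCT ATG TAA AAT GCA AGA GAG CGC TAA ATG TTG CTC GCG TCA CTC GTT CGT TCT TAA CGG TAT GCG TAA TCG CCA TGC AAT GAC — ATG at 5, stop TAA at 8 → 6 nt; ATG at 29, stop TAA at 56 → 30 nt.
Frame 3: CTA TGT AAA ATG CAA GAG AGC GCT AAA TGT TGC TCG CGT CAC TCG TTC GTT CTT AAC GGT ATG CGT AAT CGC CAT GCA ATG ACG — no ATG→stop ORF.
ORFs ≥ 9 nucleotides: frame 1 76–84 (9 nucleotides), frame 2 29–58 (30 nucleotides). Count = 2.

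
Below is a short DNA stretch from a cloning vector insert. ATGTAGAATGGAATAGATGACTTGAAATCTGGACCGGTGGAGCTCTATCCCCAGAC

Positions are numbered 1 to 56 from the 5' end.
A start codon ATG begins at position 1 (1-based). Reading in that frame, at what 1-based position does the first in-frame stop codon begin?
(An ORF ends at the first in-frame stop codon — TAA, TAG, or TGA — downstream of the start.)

Codons from position 1: ATG (1–3), TAG (4–6).
TAG is a stop codon; it begins at position 4.

4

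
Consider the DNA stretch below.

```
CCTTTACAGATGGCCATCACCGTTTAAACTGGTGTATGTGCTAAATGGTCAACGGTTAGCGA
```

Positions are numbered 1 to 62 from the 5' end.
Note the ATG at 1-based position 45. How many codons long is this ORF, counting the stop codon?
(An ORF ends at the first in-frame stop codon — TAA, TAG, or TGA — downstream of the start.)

Codons from position 45: ATG (45–47), GTC (48–50), AAC (51–53), GGT (54–56), TAG (57–59).
TAG is the first in-frame stop; that's 5 codons including the stop.

5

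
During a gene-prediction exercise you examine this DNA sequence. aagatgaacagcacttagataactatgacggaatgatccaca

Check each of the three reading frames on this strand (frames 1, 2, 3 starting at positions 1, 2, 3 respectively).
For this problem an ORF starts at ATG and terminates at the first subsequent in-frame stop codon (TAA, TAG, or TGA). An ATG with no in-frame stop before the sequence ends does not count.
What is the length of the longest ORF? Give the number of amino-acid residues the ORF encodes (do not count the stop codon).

Frame 1: AAG ATG AAC AGC ACT TAG ATA ACT ATG ACG GAA TGA TCC ACA — ATG at 4, stop TAG at 16 → 15 nt; ATG at 25, stop TGA at 34 → 12 nt.
Frame 2: AGA TGA ACA GCA CTT AGA TAA CTA TGA CGG AAT GAT CCA — no ATG→stop ORF.
Frame 3: GAT GAA CAG CAC TTA GAT AAC TAT GAC GGA ATG ATC CAC — no ATG→stop ORF.
Longest: frame 1, positions 4–18, 15 nt = 5 codons = 4 aa. → 4 amino acids.

4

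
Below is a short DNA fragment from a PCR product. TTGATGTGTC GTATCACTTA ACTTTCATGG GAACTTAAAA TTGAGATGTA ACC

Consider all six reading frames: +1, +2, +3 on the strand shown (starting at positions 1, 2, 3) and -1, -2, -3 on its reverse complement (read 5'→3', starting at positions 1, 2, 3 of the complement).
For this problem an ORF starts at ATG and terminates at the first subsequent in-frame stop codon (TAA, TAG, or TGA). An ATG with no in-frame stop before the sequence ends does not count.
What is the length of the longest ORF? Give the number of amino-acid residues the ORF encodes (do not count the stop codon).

5

Reverse complement (5'→3'): GGTTACATCTCAATTTTAAGTTCCCATGAAAGTTAAGTGATACGACACATCAA
Frame +1: TTG ATG TGT CGT ATC ACT TAA CTT TCA TGG GAA CTT AAA ATT GAG ATG TAA — ATG at 4, stop TAA at 19 → 18 nt; ATG at 46, stop TAA at 49 → 6 nt.
Frame +2: TGA TGT GTC GTA TCA CTT AAC TTT CAT GGG AAC TTA AAA TTG AGA TGT AAC — no ATG→stop ORF.
Frame +3: GAT GTG TCG TAT CAC TTA ACT TTC ATG GGA ACT TAA AAT TGA GAT GTA ACC — ATG at 27, stop TAA at 36 → 12 nt.
Frame -1: GGT TAC ATC TCA ATT TTA AGT TCC CAT GAA AGT TAA GTG ATA CGA CAC ATC — no ATG→stop ORF.
Frame -2: GTT ACA TCT CAA TTT TAA GTT CCC ATG AAA GTT AAG TGA TAC GAC ACA TCA — ATG at 26, stop TGA at 38 → 15 nt.
Frame -3: TTA CAT CTC AAT TTT AAG TTC CCA TGA AAG TTA AGT GAT ACG ACA CAT CAA — no ATG→stop ORF.
Longest: frame +1, positions 4–21, 18 nt = 6 codons = 5 aa. → 5 amino acids.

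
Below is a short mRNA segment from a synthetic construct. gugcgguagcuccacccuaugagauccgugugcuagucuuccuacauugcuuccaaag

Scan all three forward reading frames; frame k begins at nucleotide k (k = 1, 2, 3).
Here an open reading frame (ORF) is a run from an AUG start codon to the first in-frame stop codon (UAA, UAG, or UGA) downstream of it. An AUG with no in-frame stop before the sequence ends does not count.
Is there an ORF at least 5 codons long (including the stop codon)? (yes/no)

Frame 1: GUG CGG UAG CUC CAC CCU AUG AGA UCC GUG UGC UAG UCU UCC UAC AUU GCU UCC AAA — AUG at 19, stop UAG at 34 → 18 nt.
Frame 2: UGC GGU AGC UCC ACC CUA UGA GAU CCG UGU GCU AGU CUU CCU ACA UUG CUU CCA AAG — no AUG→stop ORF.
Frame 3: GCG GUA GCU CCA CCC UAU GAG AUC CGU GUG CUA GUC UUC CUA CAU UGC UUC CAA — no AUG→stop ORF.
Frame 1 has an ORF of 6 codons (positions 19–36) ≥ 5, so yes.

yes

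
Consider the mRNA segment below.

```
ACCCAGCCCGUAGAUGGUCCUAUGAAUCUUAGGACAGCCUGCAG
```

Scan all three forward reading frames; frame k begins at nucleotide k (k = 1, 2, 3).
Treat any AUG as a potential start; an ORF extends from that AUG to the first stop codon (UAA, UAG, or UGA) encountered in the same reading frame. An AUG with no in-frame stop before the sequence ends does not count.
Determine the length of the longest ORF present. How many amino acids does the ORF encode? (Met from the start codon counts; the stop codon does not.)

3

Frame 1: ACC CAG CCC GUA GAU GGU CCU AUG AAU CUU AGG ACA GCC UGC — no AUG→stop ORF.
Frame 2: CCC AGC CCG UAG AUG GUC CUA UGA AUC UUA GGA CAG CCU GCA — AUG at 14, stop UGA at 23 → 12 nt.
Frame 3: CCA GCC CGU AGA UGG UCC UAU GAA UCU UAG GAC AGC CUG CAG — no AUG→stop ORF.
Longest: frame 2, positions 14–25, 12 nt = 4 codons = 3 aa. → 3 amino acids.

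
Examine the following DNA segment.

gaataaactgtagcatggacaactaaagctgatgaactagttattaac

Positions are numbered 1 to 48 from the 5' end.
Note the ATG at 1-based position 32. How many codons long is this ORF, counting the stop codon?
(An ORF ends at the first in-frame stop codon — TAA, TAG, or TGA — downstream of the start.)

Codons from position 32: ATG (32–34), AAC (35–37), TAG (38–40).
TAG is the first in-frame stop; that's 3 codons including the stop.

3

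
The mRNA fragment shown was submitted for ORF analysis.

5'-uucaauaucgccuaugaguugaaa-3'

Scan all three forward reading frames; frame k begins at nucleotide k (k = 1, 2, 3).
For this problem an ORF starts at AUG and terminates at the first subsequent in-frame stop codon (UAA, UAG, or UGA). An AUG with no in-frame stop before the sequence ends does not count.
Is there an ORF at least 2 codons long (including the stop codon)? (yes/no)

Frame 1: UUC AAU AUC GCC UAU GAG UUG AAA — no AUG→stop ORF.
Frame 2: UCA AUA UCG CCU AUG AGU UGA — AUG at 14, stop UGA at 20 → 9 nt.
Frame 3: CAA UAU CGC CUA UGA GUU GAA — no AUG→stop ORF.
Frame 2 has an ORF of 3 codons (positions 14–22) ≥ 2, so yes.

yes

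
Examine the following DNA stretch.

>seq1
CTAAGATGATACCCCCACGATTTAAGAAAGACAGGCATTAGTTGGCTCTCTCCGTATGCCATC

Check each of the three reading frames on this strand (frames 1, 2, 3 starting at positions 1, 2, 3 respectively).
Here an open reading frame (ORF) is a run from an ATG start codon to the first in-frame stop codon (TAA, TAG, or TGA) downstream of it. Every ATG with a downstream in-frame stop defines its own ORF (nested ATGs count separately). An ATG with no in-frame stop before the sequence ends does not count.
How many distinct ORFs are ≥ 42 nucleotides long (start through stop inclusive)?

Frame 1: CTA AGA TGA TAC CCC CAC GAT TTA AGA AAG ACA GGC ATT AGT TGG CTC TCT CCG TAT GCC ATC — no ATG→stop ORF.
Frame 2: TAA GAT GAT ACC CCC ACG ATT TAA GAA AGA CAG GCA TTA GTT GGC TCT CTC CGT ATG CCA — no ATG→stop ORF.
Frame 3: AAG ATG ATA CCC CCA CGA TTT AAG AAA GAC AGG CAT TAG TTG GCT CTC TCC GTA TGC CAT — ATG at 6, stop TAG at 39 → 36 nt.
No ORF reaches 42 nucleotides. Count = 0.

0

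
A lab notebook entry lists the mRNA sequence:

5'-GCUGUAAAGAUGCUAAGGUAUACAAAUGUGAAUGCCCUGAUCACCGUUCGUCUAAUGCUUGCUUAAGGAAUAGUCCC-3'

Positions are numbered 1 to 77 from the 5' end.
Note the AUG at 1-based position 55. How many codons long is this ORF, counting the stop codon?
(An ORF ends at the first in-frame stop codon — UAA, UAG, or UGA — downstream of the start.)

Codons from position 55: AUG (55–57), CUU (58–60), GCU (61–63), UAA (64–66).
UAA is the first in-frame stop; that's 4 codons including the stop.

4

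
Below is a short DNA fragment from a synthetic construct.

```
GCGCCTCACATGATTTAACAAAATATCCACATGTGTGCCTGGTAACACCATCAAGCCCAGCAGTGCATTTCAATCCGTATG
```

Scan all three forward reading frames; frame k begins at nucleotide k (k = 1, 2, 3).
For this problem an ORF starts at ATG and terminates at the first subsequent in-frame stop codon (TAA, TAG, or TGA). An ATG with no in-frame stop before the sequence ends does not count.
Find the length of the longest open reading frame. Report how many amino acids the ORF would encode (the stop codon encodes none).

Frame 1: GCG CCT CAC ATG ATT TAA CAA AAT ATC CAC ATG TGT GCC TGG TAA CAC CAT CAA GCC CAG CAG TGC ATT TCA ATC CGT ATG — ATG at 10, stop TAA at 16 → 9 nt; ATG at 31, stop TAA at 43 → 15 nt.
Frame 2: CGC CTC ACA TGA TTT AAC AAA ATA TCC ACA TGT GTG CCT GGT AAC ACC ATC AAG CCC AGC AGT GCA TTT CAA TCC GTA — no ATG→stop ORF.
Frame 3: GCC TCA CAT GAT TTA ACA AAA TAT CCA CAT GTG TGC CTG GTA ACA CCA TCA AGC CCA GCA GTG CAT TTC AAT CCG TAT — no ATG→stop ORF.
Longest: frame 1, positions 31–45, 15 nt = 5 codons = 4 aa. → 4 amino acids.

4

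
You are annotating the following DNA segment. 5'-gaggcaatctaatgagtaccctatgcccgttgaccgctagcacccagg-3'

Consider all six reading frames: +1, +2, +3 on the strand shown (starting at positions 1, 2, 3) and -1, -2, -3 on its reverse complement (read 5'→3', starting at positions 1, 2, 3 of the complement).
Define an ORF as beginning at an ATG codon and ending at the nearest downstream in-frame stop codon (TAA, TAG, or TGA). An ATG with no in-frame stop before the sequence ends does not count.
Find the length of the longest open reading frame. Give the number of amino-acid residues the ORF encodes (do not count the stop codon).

Reverse complement (5'→3'): CCTGGGTGCTAGCGGTCAACGGGCATAGGGTACTCATTAGATTGCCTC
Frame +1: GAG GCA ATC TAA TGA GTA CCC TAT GCC CGT TGA CCG CTA GCA CCC AGG — no ATG→stop ORF.
Frame +2: AGG CAA TCT AAT GAG TAC CCT ATG CCC GTT GAC CGC TAG CAC CCA — ATG at 23, stop TAG at 38 → 18 nt.
Frame +3: GGC AAT CTA ATG AGT ACC CTA TGC CCG TTG ACC GCT AGC ACC CAG — no ATG→stop ORF.
Frame -1: CCT GGG TGC TAG CGG TCA ACG GGC ATA GGG TAC TCA TTA GAT TGC CTC — no ATG→stop ORF.
Frame -2: CTG GGT GCT AGC GGT CAA CGG GCA TAG GGT ACT CAT TAG ATT GCC — no ATG→stop ORF.
Frame -3: TGG GTG CTA GCG GTC AAC GGG CAT AGG GTA CTC ATT AGA TTG CCT — no ATG→stop ORF.
Longest: frame +2, positions 23–40, 18 nt = 6 codons = 5 aa. → 5 amino acids.

5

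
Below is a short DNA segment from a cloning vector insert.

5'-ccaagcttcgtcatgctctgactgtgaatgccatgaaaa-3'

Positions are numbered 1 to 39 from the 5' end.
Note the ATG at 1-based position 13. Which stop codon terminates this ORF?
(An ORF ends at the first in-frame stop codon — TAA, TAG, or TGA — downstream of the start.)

Codons from position 13: ATG (13–15), CTC (16–18), TGA (19–21).
The first in-frame stop codon is TGA.

TGA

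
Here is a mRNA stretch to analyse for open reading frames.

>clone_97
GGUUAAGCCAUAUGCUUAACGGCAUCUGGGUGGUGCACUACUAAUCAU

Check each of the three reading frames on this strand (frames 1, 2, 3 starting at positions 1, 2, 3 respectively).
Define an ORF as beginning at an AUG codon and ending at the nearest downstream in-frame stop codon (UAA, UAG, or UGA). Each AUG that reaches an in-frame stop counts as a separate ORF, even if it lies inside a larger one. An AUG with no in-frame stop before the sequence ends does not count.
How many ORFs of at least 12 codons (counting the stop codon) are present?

Frame 1: GGU UAA GCC AUA UGC UUA ACG GCA UCU GGG UGG UGC ACU ACU AAU CAU — no AUG→stop ORF.
Frame 2: GUU AAG CCA UAU GCU UAA CGG CAU CUG GGU GGU GCA CUA CUA AUC — no AUG→stop ORF.
Frame 3: UUA AGC CAU AUG CUU AAC GGC AUC UGG GUG GUG CAC UAC UAA UCA — AUG at 12, stop UAA at 42 → 33 nt.
No ORF reaches 12 codons. Count = 0.

0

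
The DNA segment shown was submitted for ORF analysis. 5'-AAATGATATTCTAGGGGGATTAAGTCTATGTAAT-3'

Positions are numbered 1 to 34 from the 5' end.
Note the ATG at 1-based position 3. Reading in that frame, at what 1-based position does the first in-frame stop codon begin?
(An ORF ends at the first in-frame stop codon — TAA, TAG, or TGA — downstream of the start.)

12

Codons from position 3: ATG (3–5), ATA (6–8), TTC (9–11), TAG (12–14).
TAG is a stop codon; it begins at position 12.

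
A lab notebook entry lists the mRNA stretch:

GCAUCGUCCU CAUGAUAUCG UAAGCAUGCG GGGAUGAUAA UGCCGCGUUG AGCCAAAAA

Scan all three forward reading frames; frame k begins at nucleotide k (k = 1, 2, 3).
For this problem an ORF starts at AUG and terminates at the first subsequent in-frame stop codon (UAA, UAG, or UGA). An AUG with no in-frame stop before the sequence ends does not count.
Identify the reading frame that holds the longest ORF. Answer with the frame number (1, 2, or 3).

1

Frame 1: GCA UCG UCC UCA UGA UAU CGU AAG CAU GCG GGG AUG AUA AUG CCG CGU UGA GCC AAA — AUG at 34, stop UGA at 49 → 18 nt; AUG at 40, stop UGA at 49 → 12 nt.
Frame 2: CAU CGU CCU CAU GAU AUC GUA AGC AUG CGG GGA UGA UAA UGC CGC GUU GAG CCA AAA — AUG at 26, stop UGA at 35 → 12 nt.
Frame 3: AUC GUC CUC AUG AUA UCG UAA GCA UGC GGG GAU GAU AAU GCC GCG UUG AGC CAA AAA — AUG at 12, stop UAA at 21 → 12 nt.
Longest ORF is 18 nt in frame 1 (positions 34–51).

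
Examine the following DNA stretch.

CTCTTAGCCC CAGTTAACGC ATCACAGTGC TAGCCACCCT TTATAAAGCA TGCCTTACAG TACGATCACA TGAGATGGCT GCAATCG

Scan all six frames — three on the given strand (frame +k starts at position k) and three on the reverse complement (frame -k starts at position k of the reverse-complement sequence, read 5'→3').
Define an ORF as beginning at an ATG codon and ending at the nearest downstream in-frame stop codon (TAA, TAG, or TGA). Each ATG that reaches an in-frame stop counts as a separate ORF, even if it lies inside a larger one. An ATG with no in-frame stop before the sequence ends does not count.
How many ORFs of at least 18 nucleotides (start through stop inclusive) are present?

Reverse complement (5'→3'): CGATTGCAGCCATCTCATGTGATCGTACTGTAAGGCATGCTTTATAAAGGGTGGCTAGCACTGTGATGCGTTAACTGGGGCTAAGAG
Frame +1: CTC TTA GCC CCA GTT AAC GCA TCA CAG TGC TAG CCA CCC TTT ATA AAG CAT GCC TTA CAG TAC GAT CAC ATG AGA TGG CTG CAA TCG — no ATG→stop ORF.
Frame +2: TCT TAG CCC CAG TTA ACG CAT CAC AGT GCT AGC CAC CCT TTA TAA AGC ATG CCT TAC AGT ACG ATC ACA TGA GAT GGC TGC AAT — ATG at 50, stop TGA at 71 → 24 nt.
Frame +3: CTT AGC CCC AGT TAA CGC ATC ACA GTG CTA GCC ACC CTT TAT AAA GCA TGC CTT ACA GTA CGA TCA CAT GAG ATG GCT GCA ATC — no ATG→stop ORF.
Frame -1: CGA TTG CAG CCA TCT CAT GTG ATC GTA CTG TAA GGC ATG CTT TAT AAA GGG TGG CTA GCA CTG TGA TGC GTT AAC TGG GGC TAA GAG — ATG at 37, stop TGA at 64 → 30 nt.
Frame -2: GAT TGC AGC CAT CTC ATG TGA TCG TAC TGT AAG GCA TGC TTT ATA AAG GGT GGC TAG CAC TGT GAT GCG TTA ACT GGG GCT AAG — ATG at 17, stop TGA at 20 → 6 nt.
Frame -3: ATT GCA GCC ATC TCA TGT GAT CGT ACT GTA AGG CAT GCT TTA TAA AGG GTG GCT AGC ACT GTG ATG CGT TAA CTG GGG CTA AGA — ATG at 66, stop TAA at 72 → 9 nt.
ORFs ≥ 18 nucleotides: frame +2 50–73 (24 nucleotides), frame -1 37–66 (30 nucleotides). Count = 2.

2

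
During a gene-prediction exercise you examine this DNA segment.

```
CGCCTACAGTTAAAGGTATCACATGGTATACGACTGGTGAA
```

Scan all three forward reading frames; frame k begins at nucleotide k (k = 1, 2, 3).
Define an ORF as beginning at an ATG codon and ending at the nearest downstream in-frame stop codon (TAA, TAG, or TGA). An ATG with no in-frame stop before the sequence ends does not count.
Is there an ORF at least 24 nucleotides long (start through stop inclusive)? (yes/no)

Frame 1: CGC CTA CAG TTA AAG GTA TCA CAT GGT ATA CGA CTG GTG — no ATG→stop ORF.
Frame 2: GCC TAC AGT TAA AGG TAT CAC ATG GTA TAC GAC TGG TGA — ATG at 23, stop TGA at 38 → 18 nt.
Frame 3: CCT ACA GTT AAA GGT ATC ACA TGG TAT ACG ACT GGT GAA — no ATG→stop ORF.
Largest ORF found is 18 nucleotides < 24, so no.

no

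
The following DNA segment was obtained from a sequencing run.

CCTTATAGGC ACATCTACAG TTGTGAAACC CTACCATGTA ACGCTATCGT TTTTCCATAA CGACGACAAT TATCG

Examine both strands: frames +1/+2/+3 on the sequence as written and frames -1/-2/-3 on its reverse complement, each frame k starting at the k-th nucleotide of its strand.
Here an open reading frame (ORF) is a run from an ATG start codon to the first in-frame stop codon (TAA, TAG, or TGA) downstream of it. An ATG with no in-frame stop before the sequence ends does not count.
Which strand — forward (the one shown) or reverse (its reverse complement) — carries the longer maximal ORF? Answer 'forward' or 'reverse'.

reverse

Reverse complement (5'→3'): CGATAATTGTCGTCGTTATGGAAAAACGATAGCGTTACATGGTAGGGTTTCACAACTGTAGATGTGCCTATAAGG
Frame +1: CCT TAT AGG CAC ATC TAC AGT TGT GAA ACC CTA CCA TGT AAC GCT ATC GTT TTT CCA TAA CGA CGA CAA TTA TCG — no ATG→stop ORF.
Frame +2: CTT ATA GGC ACA TCT ACA GTT GTG AAA CCC TAC CAT GTA ACG CTA TCG TTT TTC CAT AAC GAC GAC AAT TAT — no ATG→stop ORF.
Frame +3: TTA TAG GCA CAT CTA CAG TTG TGA AAC CCT ACC ATG TAA CGC TAT CGT TTT TCC ATA ACG ACG ACA ATT ATC — ATG at 36, stop TAA at 39 → 6 nt.
Frame -1: CGA TAA TTG TCG TCG TTA TGG AAA AAC GAT AGC GTT ACA TGG TAG GGT TTC ACA ACT GTA GAT GTG CCT ATA AGG — no ATG→stop ORF.
Frame -2: GAT AAT TGT CGT CGT TAT GGA AAA ACG ATA GCG TTA CAT GGT AGG GTT TCA CAA CTG TAG ATG TGC CTA TAA — ATG at 62, stop TAA at 71 → 12 nt.
Frame -3: ATA ATT GTC GTC GTT ATG GAA AAA CGA TAG CGT TAC ATG GTA GGG TTT CAC AAC TGT AGA TGT GCC TAT AAG — ATG at 18, stop TAG at 30 → 15 nt.
Forward-strand max 6 nt; reverse-strand max 15 nt. The reverse strand has the longer ORF.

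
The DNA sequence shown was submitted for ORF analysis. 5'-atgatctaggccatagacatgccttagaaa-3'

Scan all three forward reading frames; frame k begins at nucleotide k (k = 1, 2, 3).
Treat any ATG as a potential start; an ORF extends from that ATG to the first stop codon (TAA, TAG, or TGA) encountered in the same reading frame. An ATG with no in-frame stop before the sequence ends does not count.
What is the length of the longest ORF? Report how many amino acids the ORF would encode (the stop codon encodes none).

2

Frame 1: ATG ATC TAG GCC ATA GAC ATG CCT TAG AAA — ATG at 1, stop TAG at 7 → 9 nt; ATG at 19, stop TAG at 25 → 9 nt.
Frame 2: TGA TCT AGG CCA TAG ACA TGC CTT AGA — no ATG→stop ORF.
Frame 3: GAT CTA GGC CAT AGA CAT GCC TTA GAA — no ATG→stop ORF.
Longest: frame 1, positions 1–9, 9 nt = 3 codons = 2 aa. → 2 amino acids.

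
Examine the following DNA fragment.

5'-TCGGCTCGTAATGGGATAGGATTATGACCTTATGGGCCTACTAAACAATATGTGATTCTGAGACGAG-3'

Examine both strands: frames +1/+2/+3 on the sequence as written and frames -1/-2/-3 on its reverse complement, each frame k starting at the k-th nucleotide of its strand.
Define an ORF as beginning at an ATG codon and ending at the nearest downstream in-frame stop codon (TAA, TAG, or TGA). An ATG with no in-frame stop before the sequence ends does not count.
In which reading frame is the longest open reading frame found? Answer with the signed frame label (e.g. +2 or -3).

+2

Reverse complement (5'→3'): CTCGTCTCAGAATCACATATTGTTTAGTAGGCCCATAAGGTCATAATCCTATCCCATTACGAGCCGA
Frame +1: TCG GCT CGT AAT GGG ATA GGA TTA TGA CCT TAT GGG CCT ACT AAA CAA TAT GTG ATT CTG AGA CGA — no ATG→stop ORF.
Frame +2: CGG CTC GTA ATG GGA TAG GAT TAT GAC CTT ATG GGC CTA CTA AAC AAT ATG TGA TTC TGA GAC GAG — ATG at 11, stop TAG at 17 → 9 nt; ATG at 32, stop TGA at 53 → 24 nt; ATG at 50, stop TGA at 53 → 6 nt.
Frame +3: GGC TCG TAA TGG GAT AGG ATT ATG ACC TTA TGG GCC TAC TAA ACA ATA TGT GAT TCT GAG ACG — ATG at 24, stop TAA at 42 → 21 nt.
Frame -1: CTC GTC TCA GAA TCA CAT ATT GTT TAG TAG GCC CAT AAG GTC ATA ATC CTA TCC CAT TAC GAG CCG — no ATG→stop ORF.
Frame -2: TCG TCT CAG AAT CAC ATA TTG TTT AGT AGG CCC ATA AGG TCA TAA TCC TAT CCC ATT ACG AGC CGA — no ATG→stop ORF.
Frame -3: CGT CTC AGA ATC ACA TAT TGT TTA GTA GGC CCA TAA GGT CAT AAT CCT ATC CCA TTA CGA GCC — no ATG→stop ORF.
Longest ORF is 24 nt in frame +2 (positions 32–55).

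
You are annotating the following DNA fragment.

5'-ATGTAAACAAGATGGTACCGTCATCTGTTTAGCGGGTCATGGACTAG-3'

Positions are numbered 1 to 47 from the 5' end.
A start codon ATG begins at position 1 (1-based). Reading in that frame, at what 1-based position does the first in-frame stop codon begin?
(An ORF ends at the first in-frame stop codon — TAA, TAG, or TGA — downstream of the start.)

Codons from position 1: ATG (1–3), TAA (4–6).
TAA is a stop codon; it begins at position 4.

4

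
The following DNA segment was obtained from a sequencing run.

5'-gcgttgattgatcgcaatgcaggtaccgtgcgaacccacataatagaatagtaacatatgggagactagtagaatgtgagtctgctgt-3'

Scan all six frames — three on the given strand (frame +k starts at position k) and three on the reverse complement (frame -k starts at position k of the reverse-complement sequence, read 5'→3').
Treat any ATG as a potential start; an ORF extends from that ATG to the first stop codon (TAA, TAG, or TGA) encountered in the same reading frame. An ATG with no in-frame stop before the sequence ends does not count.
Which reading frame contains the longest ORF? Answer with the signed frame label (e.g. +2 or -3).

+2

Reverse complement (5'→3'): ACAGCAGACTCACATTCTACTAGTCTCCCATATGTTACTATTCTATTATGTGGGTTCGCACGGTACCTGCATTGCGATCAATCAACGC
Frame +1: GCG TTG ATT GAT CGC AAT GCA GGT ACC GTG CGA ACC CAC ATA ATA GAA TAG TAA CAT ATG GGA GAC TAG TAG AAT GTG AGT CTG CTG — ATG at 58, stop TAG at 67 → 12 nt.
Frame +2: CGT TGA TTG ATC GCA ATG CAG GTA CCG TGC GAA CCC ACA TAA TAG AAT AGT AAC ATA TGG GAG ACT AGT AGA ATG TGA GTC TGC TGT — ATG at 17, stop TAA at 41 → 27 nt; ATG at 74, stop TGA at 77 → 6 nt.
Frame +3: GTT GAT TGA TCG CAA TGC AGG TAC CGT GCG AAC CCA CAT AAT AGA ATA GTA ACA TAT GGG AGA CTA GTA GAA TGT GAG TCT GCT — no ATG→stop ORF.
Frame -1: ACA GCA GAC TCA CAT TCT ACT AGT CTC CCA TAT GTT ACT ATT CTA TTA TGT GGG TTC GCA CGG TAC CTG CAT TGC GAT CAA TCA ACG — no ATG→stop ORF.
Frame -2: CAG CAG ACT CAC ATT CTA CTA GTC TCC CAT ATG TTA CTA TTC TAT TAT GTG GGT TCG CAC GGT ACC TGC ATT GCG ATC AAT CAA CGC — no ATG→stop ORF.
Frame -3: AGC AGA CTC ACA TTC TAC TAG TCT CCC ATA TGT TAC TAT TCT ATT ATG TGG GTT CGC ACG GTA CCT GCA TTG CGA TCA ATC AAC — no ATG→stop ORF.
Longest ORF is 27 nt in frame +2 (positions 17–43).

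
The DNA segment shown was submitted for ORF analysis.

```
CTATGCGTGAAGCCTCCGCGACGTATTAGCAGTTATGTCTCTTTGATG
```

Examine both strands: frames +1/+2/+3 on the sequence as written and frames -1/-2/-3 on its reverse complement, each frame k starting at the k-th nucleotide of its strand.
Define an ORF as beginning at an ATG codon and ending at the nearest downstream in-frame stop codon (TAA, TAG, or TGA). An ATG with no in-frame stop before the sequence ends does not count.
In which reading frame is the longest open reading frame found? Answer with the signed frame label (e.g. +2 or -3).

Reverse complement (5'→3'): CATCAAAGAGACATAACTGCTAATACGTCGCGGAGGCTTCACGCATAG
Frame +1: CTA TGC GTG AAG CCT CCG CGA CGT ATT AGC AGT TAT GTC TCT TTG ATG — no ATG→stop ORF.
Frame +2: TAT GCG TGA AGC CTC CGC GAC GTA TTA GCA GTT ATG TCT CTT TGA — ATG at 35, stop TGA at 44 → 12 nt.
Frame +3: ATG CGT GAA GCC TCC GCG ACG TAT TAG CAG TTA TGT CTC TTT GAT — ATG at 3, stop TAG at 27 → 27 nt.
Frame -1: CAT CAA AGA GAC ATA ACT GCT AAT ACG TCG CGG AGG CTT CAC GCA TAG — no ATG→stop ORF.
Frame -2: ATC AAA GAG ACA TAA CTG CTA ATA CGT CGC GGA GGC TTC ACG CAT — no ATG→stop ORF.
Frame -3: TCA AAG AGA CAT AAC TGC TAA TAC GTC GCG GAG GCT TCA CGC ATA — no ATG→stop ORF.
Longest ORF is 27 nt in frame +3 (positions 3–29).

+3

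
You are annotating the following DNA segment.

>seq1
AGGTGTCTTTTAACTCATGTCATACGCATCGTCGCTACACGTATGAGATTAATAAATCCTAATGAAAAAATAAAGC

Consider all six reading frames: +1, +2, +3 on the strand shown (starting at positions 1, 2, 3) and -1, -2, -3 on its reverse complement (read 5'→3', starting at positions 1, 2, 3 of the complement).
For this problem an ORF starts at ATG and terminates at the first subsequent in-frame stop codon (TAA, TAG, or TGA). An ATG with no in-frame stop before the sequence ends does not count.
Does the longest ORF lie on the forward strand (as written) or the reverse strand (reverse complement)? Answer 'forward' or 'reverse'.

Reverse complement (5'→3'): GCTTTATTTTTTCATTAGGATTTATTAATCTCATACGTGTAGCGACGATGCGTATGACATGAGTTAAAAGACACCT
Frame +1: AGG TGT CTT TTA ACT CAT GTC ATA CGC ATC GTC GCT ACA CGT ATG AGA TTA ATA AAT CCT AAT GAA AAA ATA AAG — no ATG→stop ORF.
Frame +2: GGT GTC TTT TAA CTC ATG TCA TAC GCA TCG TCG CTA CAC GTA TGA GAT TAA TAA ATC CTA ATG AAA AAA TAA AGC — ATG at 17, stop TGA at 44 → 30 nt; ATG at 62, stop TAA at 71 → 12 nt.
Frame +3: GTG TCT TTT AAC TCA TGT CAT ACG CAT CGT CGC TAC ACG TAT GAG ATT AAT AAA TCC TAA TGA AAA AAT AAA — no ATG→stop ORF.
Frame -1: GCT TTA TTT TTT CAT TAG GAT TTA TTA ATC TCA TAC GTG TAG CGA CGA TGC GTA TGA CAT GAG TTA AAA GAC ACC — no ATG→stop ORF.
Frame -2: CTT TAT TTT TTC ATT AGG ATT TAT TAA TCT CAT ACG TGT AGC GAC GAT GCG TAT GAC ATG AGT TAA AAG ACA CCT — ATG at 59, stop TAA at 65 → 9 nt.
Frame -3: TTT ATT TTT TCA TTA GGA TTT ATT AAT CTC ATA CGT GTA GCG ACG ATG CGT ATG ACA TGA GTT AAA AGA CAC — ATG at 48, stop TGA at 60 → 15 nt; ATG at 54, stop TGA at 60 → 9 nt.
Forward-strand max 30 nt; reverse-strand max 15 nt. The forward strand has the longer ORF.

forward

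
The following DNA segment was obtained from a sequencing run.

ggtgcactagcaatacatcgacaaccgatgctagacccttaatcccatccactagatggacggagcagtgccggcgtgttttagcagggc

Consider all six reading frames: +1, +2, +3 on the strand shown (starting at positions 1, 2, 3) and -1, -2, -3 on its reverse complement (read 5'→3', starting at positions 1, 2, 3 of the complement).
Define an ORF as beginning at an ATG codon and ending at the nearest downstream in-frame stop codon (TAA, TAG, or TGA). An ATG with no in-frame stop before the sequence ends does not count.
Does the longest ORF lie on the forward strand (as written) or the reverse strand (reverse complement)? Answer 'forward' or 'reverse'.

reverse

Reverse complement (5'→3'): GCCCTGCTAAAACACGCCGGCACTGCTCCGTCCATCTAGTGGATGGGATTAAGGGTCTAGCATCGGTTGTCGATGTATTGCTAGTGCACC
Frame +1: GGT GCA CTA GCA ATA CAT CGA CAA CCG ATG CTA GAC CCT TAA TCC CAT CCA CTA GAT GGA CGG AGC AGT GCC GGC GTG TTT TAG CAG GGC — ATG at 28, stop TAA at 40 → 15 nt.
Frame +2: GTG CAC TAG CAA TAC ATC GAC AAC CGA TGC TAG ACC CTT AAT CCC ATC CAC TAG ATG GAC GGA GCA GTG CCG GCG TGT TTT AGC AGG — no ATG→stop ORF.
Frame +3: TGC ACT AGC AAT ACA TCG ACA ACC GAT GCT AGA CCC TTA ATC CCA TCC ACT AGA TGG ACG GAG CAG TGC CGG CGT GTT TTA GCA GGG — no ATG→stop ORF.
Frame -1: GCC CTG CTA AAA CAC GCC GGC ACT GCT CCG TCC ATC TAG TGG ATG GGA TTA AGG GTC TAG CAT CGG TTG TCG ATG TAT TGC TAG TGC ACC — ATG at 43, stop TAG at 58 → 18 nt; ATG at 73, stop TAG at 82 → 12 nt.
Frame -2: CCC TGC TAA AAC ACG CCG GCA CTG CTC CGT CCA TCT AGT GGA TGG GAT TAA GGG TCT AGC ATC GGT TGT CGA TGT ATT GCT AGT GCA — no ATG→stop ORF.
Frame -3: CCT GCT AAA ACA CGC CGG CAC TGC TCC GTC CAT CTA GTG GAT GGG ATT AAG GGT CTA GCA TCG GTT GTC GAT GTA TTG CTA GTG CAC — no ATG→stop ORF.
Forward-strand max 15 nt; reverse-strand max 18 nt. The reverse strand has the longer ORF.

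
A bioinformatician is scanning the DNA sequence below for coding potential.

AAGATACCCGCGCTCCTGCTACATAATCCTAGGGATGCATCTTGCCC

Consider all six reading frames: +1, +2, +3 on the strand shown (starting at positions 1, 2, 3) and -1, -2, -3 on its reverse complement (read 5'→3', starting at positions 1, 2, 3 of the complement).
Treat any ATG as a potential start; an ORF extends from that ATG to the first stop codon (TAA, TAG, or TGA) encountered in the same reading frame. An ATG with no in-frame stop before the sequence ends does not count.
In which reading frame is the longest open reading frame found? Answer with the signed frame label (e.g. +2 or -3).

Reverse complement (5'→3'): GGGCAAGATGCATCCCTAGGATTATGTAGCAGGAGCGCGGGTATCTT
Frame +1: AAG ATA CCC GCG CTC CTG CTA CAT AAT CCT AGG GAT GCA TCT TGC — no ATG→stop ORF.
Frame +2: AGA TAC CCG CGC TCC TGC TAC ATA ATC CTA GGG ATG CAT CTT GCC — no ATG→stop ORF.
Frame +3: GAT ACC CGC GCT CCT GCT ACA TAA TCC TAG GGA TGC ATC TTG CCC — no ATG→stop ORF.
Frame -1: GGG CAA GAT GCA TCC CTA GGA TTA TGT AGC AGG AGC GCG GGT ATC — no ATG→stop ORF.
Frame -2: GGC AAG ATG CAT CCC TAG GAT TAT GTA GCA GGA GCG CGG GTA TCT — ATG at 8, stop TAG at 17 → 12 nt.
Frame -3: GCA AGA TGC ATC CCT AGG ATT ATG TAG CAG GAG CGC GGG TAT CTT — ATG at 24, stop TAG at 27 → 6 nt.
Longest ORF is 12 nt in frame -2 (positions 8–19).

-2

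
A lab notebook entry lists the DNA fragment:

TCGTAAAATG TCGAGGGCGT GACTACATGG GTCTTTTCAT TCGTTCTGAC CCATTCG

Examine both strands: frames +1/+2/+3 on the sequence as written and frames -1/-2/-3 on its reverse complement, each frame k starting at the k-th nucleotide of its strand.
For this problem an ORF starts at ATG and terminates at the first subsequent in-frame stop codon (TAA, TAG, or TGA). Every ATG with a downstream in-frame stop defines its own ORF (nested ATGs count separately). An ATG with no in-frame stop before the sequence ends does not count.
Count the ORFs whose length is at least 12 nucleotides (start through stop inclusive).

Reverse complement (5'→3'): CGAATGGGTCAGAACGAATGAAAAGACCCATGTAGTCACGCCCTCGACATTTTACGA
Frame +1: TCG TAA AAT GTC GAG GGC GTG ACT ACA TGG GTC TTT TCA TTC GTT CTG ACC CAT TCG — no ATG→stop ORF.
Frame +2: CGT AAA ATG TCG AGG GCG TGA CTA CAT GGG TCT TTT CAT TCG TTC TGA CCC ATT — ATG at 8, stop TGA at 20 → 15 nt.
Frame +3: GTA AAA TGT CGA GGG CGT GAC TAC ATG GGT CTT TTC ATT CGT TCT GAC CCA TTC — no ATG→stop ORF.
Frame -1: CGA ATG GGT CAG AAC GAA TGA AAA GAC CCA TGT AGT CAC GCC CTC GAC ATT TTA CGA — ATG at 4, stop TGA at 19 → 18 nt.
Frame -2: GAA TGG GTC AGA ACG AAT GAA AAG ACC CAT GTA GTC ACG CCC TCG ACA TTT TAC — no ATG→stop ORF.
Frame -3: AAT GGG TCA GAA CGA ATG AAA AGA CCC ATG TAG TCA CGC CCT CGA CAT TTT ACG — ATG at 18, stop TAG at 33 → 18 nt; ATG at 30, stop TAG at 33 → 6 nt.
ORFs ≥ 12 nucleotides: frame +2 8–22 (15 nucleotides), frame -1 4–21 (18 nucleotides), frame -3 18–35 (18 nucleotides). Count = 3.

3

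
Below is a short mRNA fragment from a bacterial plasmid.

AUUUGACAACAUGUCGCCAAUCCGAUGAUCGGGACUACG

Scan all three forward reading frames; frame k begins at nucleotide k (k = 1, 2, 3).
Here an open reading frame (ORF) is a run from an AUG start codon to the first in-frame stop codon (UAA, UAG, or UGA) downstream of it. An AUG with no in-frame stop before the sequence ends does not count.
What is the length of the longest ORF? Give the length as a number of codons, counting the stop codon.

Frame 1: AUU UGA CAA CAU GUC GCC AAU CCG AUG AUC GGG ACU ACG — no AUG→stop ORF.
Frame 2: UUU GAC AAC AUG UCG CCA AUC CGA UGA UCG GGA CUA — AUG at 11, stop UGA at 26 → 18 nt.
Frame 3: UUG ACA ACA UGU CGC CAA UCC GAU GAU CGG GAC UAC — no AUG→stop ORF.
Longest: frame 2, positions 11–28, 18 nt = 6 codons = 5 aa. → 6 codons.

6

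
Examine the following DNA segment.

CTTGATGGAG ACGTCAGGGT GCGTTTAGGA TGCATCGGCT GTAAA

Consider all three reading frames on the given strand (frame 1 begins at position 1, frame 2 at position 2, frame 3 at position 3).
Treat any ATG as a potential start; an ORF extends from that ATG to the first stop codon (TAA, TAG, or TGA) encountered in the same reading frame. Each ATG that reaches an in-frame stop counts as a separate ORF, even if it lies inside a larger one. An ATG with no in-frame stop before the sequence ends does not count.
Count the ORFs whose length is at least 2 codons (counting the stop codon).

Frame 1: CTT GAT GGA GAC GTC AGG GTG CGT TTA GGA TGC ATC GGC TGT AAA — no ATG→stop ORF.
Frame 2: TTG ATG GAG ACG TCA GGG TGC GTT TAG GAT GCA TCG GCT GTA — ATG at 5, stop TAG at 26 → 24 nt.
Frame 3: TGA TGG AGA CGT CAG GGT GCG TTT AGG ATG CAT CGG CTG TAA — ATG at 30, stop TAA at 42 → 15 nt.
ORFs ≥ 2 codons: frame 2 5–28 (8 codons), frame 3 30–44 (5 codons). Count = 2.

2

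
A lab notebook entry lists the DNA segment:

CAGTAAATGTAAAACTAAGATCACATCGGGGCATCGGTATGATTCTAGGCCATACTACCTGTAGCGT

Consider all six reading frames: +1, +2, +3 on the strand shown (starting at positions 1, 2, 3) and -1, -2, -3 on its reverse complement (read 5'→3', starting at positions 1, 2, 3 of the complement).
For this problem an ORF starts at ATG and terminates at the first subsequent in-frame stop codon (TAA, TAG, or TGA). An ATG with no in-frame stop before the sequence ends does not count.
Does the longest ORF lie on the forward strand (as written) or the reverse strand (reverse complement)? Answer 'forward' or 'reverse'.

reverse

Reverse complement (5'→3'): ACGCTACAGGTAGTATGGCCTAGAATCATACCGATGCCCCGATGTGATCTTAGTTTTACATTTACTG
Frame +1: CAG TAA ATG TAA AAC TAA GAT CAC ATC GGG GCA TCG GTA TGA TTC TAG GCC ATA CTA CCT GTA GCG — ATG at 7, stop TAA at 10 → 6 nt.
Frame +2: AGT AAA TGT AAA ACT AAG ATC ACA TCG GGG CAT CGG TAT GAT TCT AGG CCA TAC TAC CTG TAG CGT — no ATG→stop ORF.
Frame +3: GTA AAT GTA AAA CTA AGA TCA CAT CGG GGC ATC GGT ATG ATT CTA GGC CAT ACT ACC TGT AGC — no ATG→stop ORF.
Frame -1: ACG CTA CAG GTA GTA TGG CCT AGA ATC ATA CCG ATG CCC CGA TGT GAT CTT AGT TTT ACA TTT ACT — no ATG→stop ORF.
Frame -2: CGC TAC AGG TAG TAT GGC CTA GAA TCA TAC CGA TGC CCC GAT GTG ATC TTA GTT TTA CAT TTA CTG — no ATG→stop ORF.
Frame -3: GCT ACA GGT AGT ATG GCC TAG AAT CAT ACC GAT GCC CCG ATG TGA TCT TAG TTT TAC ATT TAC — ATG at 15, stop TAG at 21 → 9 nt; ATG at 42, stop TGA at 45 → 6 nt.
Forward-strand max 6 nt; reverse-strand max 9 nt. The reverse strand has the longer ORF.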